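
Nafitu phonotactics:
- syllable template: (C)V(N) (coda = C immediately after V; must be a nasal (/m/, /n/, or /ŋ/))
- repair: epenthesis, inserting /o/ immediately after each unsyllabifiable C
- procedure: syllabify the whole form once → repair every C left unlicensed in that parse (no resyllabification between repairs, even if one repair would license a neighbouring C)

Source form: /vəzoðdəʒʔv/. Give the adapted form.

Syllabifying with onset maximization leaves /ð/, /ʒ/, /ʔ/, /v/ stranded (only a nasal (/m/, /n/, or /ŋ/) is licensed in coda position; onsets are limited to one consonant).
Epenthesis after each stranded consonant: /ð/ → /ðo/, /ʒ/ → /ʒo/, /ʔ/ → /ʔo/, /v/ → /vo/.

vəzoðodəʒoʔovo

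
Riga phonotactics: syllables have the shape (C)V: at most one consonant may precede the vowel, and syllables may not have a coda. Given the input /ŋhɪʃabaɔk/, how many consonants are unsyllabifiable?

Under (C)V, the unsyllabifiable consonants are /ŋ/, /k/ (no codas are permitted; onsets are limited to one consonant).

2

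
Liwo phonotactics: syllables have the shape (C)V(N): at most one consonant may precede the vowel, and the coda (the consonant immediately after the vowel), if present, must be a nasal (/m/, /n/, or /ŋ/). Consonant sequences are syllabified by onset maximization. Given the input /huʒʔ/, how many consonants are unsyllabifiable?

Under (C)V(N), the unsyllabifiable consonants are /ʒ/, /ʔ/ (only a nasal (/m/, /n/, or /ŋ/) is licensed in coda position; onsets are limited to one consonant).

2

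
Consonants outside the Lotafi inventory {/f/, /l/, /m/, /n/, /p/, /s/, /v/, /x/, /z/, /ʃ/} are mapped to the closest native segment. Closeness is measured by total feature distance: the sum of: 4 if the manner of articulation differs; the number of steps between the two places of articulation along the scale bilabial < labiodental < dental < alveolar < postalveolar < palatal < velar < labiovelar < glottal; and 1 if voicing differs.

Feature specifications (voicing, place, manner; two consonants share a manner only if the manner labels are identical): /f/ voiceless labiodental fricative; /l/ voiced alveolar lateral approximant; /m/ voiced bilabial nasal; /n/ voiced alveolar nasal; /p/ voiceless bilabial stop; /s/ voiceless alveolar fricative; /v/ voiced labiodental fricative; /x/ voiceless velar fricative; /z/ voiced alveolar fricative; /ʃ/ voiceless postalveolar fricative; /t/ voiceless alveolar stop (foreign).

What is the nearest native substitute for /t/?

p

/p/ is closest: same manner (stop), place distance 3 (alveolar→bilabial), same voicing; total 3. Next closest is /s/ at distance 4.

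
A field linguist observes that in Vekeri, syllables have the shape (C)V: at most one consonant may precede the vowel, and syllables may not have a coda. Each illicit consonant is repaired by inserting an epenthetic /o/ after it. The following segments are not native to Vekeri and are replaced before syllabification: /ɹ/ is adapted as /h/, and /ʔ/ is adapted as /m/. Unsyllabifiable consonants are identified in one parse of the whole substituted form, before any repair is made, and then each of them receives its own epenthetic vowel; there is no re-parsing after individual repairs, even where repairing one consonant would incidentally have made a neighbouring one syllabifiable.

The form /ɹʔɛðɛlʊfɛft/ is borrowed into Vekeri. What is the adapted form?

homɛðɛlʊfɛfoto

Substitution: /ɹ/ → /h/, /ʔ/ → /m/, giving /hmɛðɛlʊfɛft/.
Under (C)V, the unsyllabifiable consonants are /h/, /f/, /t/ (no codas are permitted; onsets are limited to one consonant).
Each unlicensed consonant becomes the onset of a new syllable: /h/ → /ho/, /f/ → /fo/, /t/ → /to/.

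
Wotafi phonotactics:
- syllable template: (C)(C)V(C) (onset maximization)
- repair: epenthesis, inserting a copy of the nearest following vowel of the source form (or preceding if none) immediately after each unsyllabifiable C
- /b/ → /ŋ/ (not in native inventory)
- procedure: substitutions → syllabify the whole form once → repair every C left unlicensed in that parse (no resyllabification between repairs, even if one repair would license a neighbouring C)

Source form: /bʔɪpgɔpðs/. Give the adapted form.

Substitution: /b/ → /ŋ/, giving /ŋʔɪpgɔpðs/.
Syllabifying with onset maximization leaves /ð/, /s/ stranded (at most one coda consonant is licensed; onsets may contain at most 2 consonants).
Each unlicensed consonant becomes the onset of a new syllable: /ð/ → /ðɔ/, /s/ → /sɔ/.

ŋʔɪpgɔpðɔsɔ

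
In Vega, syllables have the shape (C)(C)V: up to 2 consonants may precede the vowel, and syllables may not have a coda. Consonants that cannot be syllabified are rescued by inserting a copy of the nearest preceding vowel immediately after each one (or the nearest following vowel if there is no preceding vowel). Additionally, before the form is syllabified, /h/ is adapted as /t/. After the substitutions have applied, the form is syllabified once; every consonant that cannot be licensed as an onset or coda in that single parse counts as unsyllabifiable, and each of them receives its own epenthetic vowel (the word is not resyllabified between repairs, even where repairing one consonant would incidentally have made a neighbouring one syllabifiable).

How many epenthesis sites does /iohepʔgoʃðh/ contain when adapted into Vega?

4

After substitution the input is /iotepʔgoʃðt/.
The unsyllabifiable consonants are /p/, /ʃ/, /ð/, /t/; each receives one epenthetic vowel.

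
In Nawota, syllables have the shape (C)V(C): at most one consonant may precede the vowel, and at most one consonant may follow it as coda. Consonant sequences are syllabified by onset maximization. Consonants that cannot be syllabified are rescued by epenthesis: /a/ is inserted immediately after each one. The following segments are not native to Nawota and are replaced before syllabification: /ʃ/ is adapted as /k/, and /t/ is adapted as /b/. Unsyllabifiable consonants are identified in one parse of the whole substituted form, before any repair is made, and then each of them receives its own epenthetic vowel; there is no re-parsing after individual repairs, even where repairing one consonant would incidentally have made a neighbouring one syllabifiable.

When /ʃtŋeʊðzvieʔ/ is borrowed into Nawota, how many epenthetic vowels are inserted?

3

After substitution the input is /kbŋeʊðzvieʔ/.
The unsyllabifiable consonants are /k/, /b/, /z/; each receives one epenthetic vowel.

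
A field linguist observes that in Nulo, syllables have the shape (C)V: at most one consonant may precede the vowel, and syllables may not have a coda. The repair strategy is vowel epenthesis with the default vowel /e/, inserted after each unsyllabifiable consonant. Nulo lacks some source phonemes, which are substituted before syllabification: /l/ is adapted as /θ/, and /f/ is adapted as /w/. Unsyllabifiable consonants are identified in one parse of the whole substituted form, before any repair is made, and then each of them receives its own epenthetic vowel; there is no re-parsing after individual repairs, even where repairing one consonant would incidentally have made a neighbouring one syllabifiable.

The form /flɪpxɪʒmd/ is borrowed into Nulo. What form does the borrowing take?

Substitution: /f/ → /w/, /l/ → /θ/, giving /wθɪpxɪʒmd/.
Syllabifying with onset maximization leaves /w/, /p/, /ʒ/, /m/, /d/ stranded (no codas are permitted; onsets are limited to one consonant).
Each unlicensed consonant becomes the onset of a new syllable: /w/ → /we/, /p/ → /pe/, /ʒ/ → /ʒe/, /m/ → /me/, /d/ → /de/.

weθɪpexɪʒemede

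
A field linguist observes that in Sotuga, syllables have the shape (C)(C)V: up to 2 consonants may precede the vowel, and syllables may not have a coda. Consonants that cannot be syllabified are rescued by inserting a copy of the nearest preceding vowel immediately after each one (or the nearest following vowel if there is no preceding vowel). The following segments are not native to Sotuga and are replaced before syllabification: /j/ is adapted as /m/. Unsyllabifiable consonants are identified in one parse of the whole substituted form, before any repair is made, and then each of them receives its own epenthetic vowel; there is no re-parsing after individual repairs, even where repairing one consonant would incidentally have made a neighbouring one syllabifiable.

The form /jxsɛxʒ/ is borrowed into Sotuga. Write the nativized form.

mɛxsɛxɛʒɛ

Substitution: /j/ → /m/, giving /mxsɛxʒ/.
The consonants /m/, /x/, /ʒ/ cannot be parsed into a legal (C)(C)V syllable (no codas are permitted; onsets may contain at most 2 consonants).
Each unlicensed consonant becomes the onset of a new syllable: /m/ → /mɛ/, /x/ → /xɛ/, /ʒ/ → /ʒɛ/.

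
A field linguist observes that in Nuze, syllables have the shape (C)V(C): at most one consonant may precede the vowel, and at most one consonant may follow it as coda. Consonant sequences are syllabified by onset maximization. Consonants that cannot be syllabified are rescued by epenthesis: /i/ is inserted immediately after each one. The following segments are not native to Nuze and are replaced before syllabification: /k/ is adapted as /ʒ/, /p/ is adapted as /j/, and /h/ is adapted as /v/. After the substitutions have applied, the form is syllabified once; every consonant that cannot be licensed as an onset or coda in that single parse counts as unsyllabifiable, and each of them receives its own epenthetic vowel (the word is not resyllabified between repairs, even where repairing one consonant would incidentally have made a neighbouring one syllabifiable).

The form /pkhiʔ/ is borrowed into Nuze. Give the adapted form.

Substitution: /p/ → /j/, /k/ → /ʒ/, /h/ → /v/, giving /jʒviʔ/.
Syllabifying with onset maximization leaves /j/, /ʒ/ stranded (at most one coda consonant is licensed; onsets are limited to one consonant).
Inserting the epenthetic vowel yields /j/ → /ji/, /ʒ/ → /ʒi/.

jiʒiviʔ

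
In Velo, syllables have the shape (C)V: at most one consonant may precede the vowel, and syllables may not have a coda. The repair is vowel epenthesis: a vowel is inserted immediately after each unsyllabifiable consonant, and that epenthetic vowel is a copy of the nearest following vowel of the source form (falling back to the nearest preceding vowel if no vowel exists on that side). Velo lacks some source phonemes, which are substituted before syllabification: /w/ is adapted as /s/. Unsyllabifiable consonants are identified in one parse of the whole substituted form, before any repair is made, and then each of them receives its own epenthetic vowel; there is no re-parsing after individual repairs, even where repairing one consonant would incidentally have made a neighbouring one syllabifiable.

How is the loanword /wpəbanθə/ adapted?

səpəbanəθə

Substitution: /w/ → /s/, giving /spəbanθə/.
The consonants /s/, /n/ cannot be parsed into a legal (C)V syllable (no codas are permitted; onsets are limited to one consonant).
Each unlicensed consonant becomes the onset of a new syllable: /s/ → /sə/, /n/ → /nə/.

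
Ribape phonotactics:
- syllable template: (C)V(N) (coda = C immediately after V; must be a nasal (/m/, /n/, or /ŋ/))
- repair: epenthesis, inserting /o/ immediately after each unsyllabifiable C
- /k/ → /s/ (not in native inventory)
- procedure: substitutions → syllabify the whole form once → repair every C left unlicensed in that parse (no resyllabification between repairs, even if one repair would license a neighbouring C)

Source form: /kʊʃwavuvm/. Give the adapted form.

Substitution: /k/ → /s/, giving /sʊʃwavuvm/.
Syllabifying with onset maximization leaves /ʃ/, /v/, /m/ stranded (only a nasal (/m/, /n/, or /ŋ/) is licensed in coda position; onsets are limited to one consonant).
Each unlicensed consonant becomes the onset of a new syllable: /ʃ/ → /ʃo/, /v/ → /vo/, /m/ → /mo/.

sʊʃowavuvomo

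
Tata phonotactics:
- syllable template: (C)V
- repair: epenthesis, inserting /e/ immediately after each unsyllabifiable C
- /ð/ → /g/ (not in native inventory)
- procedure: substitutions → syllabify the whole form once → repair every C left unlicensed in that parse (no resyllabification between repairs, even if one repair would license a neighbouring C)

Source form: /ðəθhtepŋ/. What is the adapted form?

gəθehetepeŋe

Substitution: /ð/ → /g/, giving /gəθhtepŋ/.
The consonants /θ/, /h/, /p/, /ŋ/ cannot be parsed into a legal (C)V syllable (no codas are permitted; onsets are limited to one consonant).
Each unlicensed consonant becomes the onset of a new syllable: /θ/ → /θe/, /h/ → /he/, /p/ → /pe/, /ŋ/ → /ŋe/.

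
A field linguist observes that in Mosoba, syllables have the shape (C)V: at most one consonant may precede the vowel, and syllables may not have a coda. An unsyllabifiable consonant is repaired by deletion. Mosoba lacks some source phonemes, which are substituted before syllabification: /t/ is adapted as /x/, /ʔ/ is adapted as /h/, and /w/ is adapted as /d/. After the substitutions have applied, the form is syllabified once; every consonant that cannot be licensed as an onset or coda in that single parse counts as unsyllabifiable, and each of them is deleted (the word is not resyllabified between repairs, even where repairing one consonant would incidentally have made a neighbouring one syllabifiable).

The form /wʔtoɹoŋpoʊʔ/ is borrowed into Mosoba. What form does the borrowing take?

Substitution: /w/ → /d/, /ʔ/ → /h/, /t/ → /x/, giving /dhxoɹoŋpoʊh/.
The consonants /d/, /h/, /ŋ/, /h/ cannot be parsed into a legal (C)V syllable (no codas are permitted; onsets are limited to one consonant).
Each unlicensed consonant is deleted: /d/, /h/, /ŋ/, /h/.

xoɹopoʊ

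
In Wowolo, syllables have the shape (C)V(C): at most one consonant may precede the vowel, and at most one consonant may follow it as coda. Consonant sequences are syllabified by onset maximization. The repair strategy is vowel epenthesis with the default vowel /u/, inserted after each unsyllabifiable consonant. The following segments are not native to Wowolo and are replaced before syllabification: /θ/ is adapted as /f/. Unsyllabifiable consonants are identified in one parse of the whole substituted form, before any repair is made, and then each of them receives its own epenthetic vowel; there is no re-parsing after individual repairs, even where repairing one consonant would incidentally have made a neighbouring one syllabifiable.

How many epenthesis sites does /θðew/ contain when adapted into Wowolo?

After substitution the input is /fðew/.
The unsyllabifiable consonants are /f/; each receives one epenthetic vowel.

1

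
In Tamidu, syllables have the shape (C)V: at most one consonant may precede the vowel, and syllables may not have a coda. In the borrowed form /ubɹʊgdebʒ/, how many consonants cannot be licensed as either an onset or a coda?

Under (C)V, the unsyllabifiable consonants are /b/, /g/, /b/, /ʒ/ (no codas are permitted; onsets are limited to one consonant).

4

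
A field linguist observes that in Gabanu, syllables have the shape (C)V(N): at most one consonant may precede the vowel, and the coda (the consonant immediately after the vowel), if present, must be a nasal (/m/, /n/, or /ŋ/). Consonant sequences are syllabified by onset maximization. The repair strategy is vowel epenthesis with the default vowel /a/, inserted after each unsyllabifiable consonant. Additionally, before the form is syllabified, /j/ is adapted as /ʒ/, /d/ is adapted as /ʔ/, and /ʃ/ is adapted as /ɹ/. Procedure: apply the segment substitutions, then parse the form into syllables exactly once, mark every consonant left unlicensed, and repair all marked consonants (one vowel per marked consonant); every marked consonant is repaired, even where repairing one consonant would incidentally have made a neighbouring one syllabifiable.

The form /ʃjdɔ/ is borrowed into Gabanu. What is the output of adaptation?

Substitution: /ʃ/ → /ɹ/, /j/ → /ʒ/, /d/ → /ʔ/, giving /ɹʒʔɔ/.
Syllabifying with onset maximization leaves /ɹ/, /ʒ/ stranded (only a nasal (/m/, /n/, or /ŋ/) is licensed in coda position; onsets are limited to one consonant).
Epenthesis after each stranded consonant: /ɹ/ → /ɹa/, /ʒ/ → /ʒa/.

ɹaʒaʔɔ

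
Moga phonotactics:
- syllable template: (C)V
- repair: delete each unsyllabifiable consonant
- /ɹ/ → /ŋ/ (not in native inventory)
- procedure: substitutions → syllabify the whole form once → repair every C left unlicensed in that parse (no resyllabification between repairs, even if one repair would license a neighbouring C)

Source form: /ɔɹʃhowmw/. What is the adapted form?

Substitution: /ɹ/ → /ŋ/, giving /ɔŋʃhowmw/.
Syllabifying with onset maximization leaves /ŋ/, /ʃ/, /w/, /m/, /w/ stranded (no codas are permitted; onsets are limited to one consonant).
Each unlicensed consonant is deleted: /ŋ/, /ʃ/, /w/, /m/, /w/.

ɔho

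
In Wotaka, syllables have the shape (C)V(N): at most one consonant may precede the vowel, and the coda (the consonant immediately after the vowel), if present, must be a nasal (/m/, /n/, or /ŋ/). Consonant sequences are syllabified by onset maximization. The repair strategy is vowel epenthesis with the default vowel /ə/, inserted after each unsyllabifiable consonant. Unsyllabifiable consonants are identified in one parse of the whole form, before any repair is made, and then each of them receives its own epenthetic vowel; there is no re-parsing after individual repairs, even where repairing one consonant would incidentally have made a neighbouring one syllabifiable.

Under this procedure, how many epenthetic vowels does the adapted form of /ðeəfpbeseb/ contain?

The unsyllabifiable consonants are /f/, /p/, /b/; each receives one epenthetic vowel.

3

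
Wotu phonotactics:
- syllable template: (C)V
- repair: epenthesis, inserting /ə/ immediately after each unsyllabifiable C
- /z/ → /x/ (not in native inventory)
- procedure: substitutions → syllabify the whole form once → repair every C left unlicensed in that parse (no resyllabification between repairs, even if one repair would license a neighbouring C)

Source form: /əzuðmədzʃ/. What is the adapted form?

Substitution: /z/ → /x/, giving /əxuðmədxʃ/.
The consonants /ð/, /d/, /x/, /ʃ/ cannot be parsed into a legal (C)V syllable (no codas are permitted; onsets are limited to one consonant).
Each unlicensed consonant becomes the onset of a new syllable: /ð/ → /ðə/, /d/ → /də/, /x/ → /xə/, /ʃ/ → /ʃə/.

əxuðəmədəxəʃə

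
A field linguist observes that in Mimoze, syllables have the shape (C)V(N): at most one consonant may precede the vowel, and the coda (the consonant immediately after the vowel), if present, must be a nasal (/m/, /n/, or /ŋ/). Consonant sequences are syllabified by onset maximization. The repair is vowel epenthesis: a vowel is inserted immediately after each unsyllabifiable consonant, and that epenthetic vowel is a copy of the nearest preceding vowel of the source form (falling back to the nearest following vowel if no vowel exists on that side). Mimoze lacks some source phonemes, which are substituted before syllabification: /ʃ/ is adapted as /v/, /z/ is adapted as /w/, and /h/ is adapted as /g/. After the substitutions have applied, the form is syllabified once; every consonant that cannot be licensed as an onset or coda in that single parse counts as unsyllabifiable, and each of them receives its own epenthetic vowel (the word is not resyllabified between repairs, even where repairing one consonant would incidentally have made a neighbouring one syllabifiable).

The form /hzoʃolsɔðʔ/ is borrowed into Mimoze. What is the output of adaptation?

gowovolosɔðɔʔɔ

Substitution: /h/ → /g/, /z/ → /w/, /ʃ/ → /v/, giving /gwovolsɔðʔ/.
The consonants /g/, /l/, /ð/, /ʔ/ cannot be parsed into a legal (C)V(N) syllable (only a nasal (/m/, /n/, or /ŋ/) is licensed in coda position; onsets are limited to one consonant).
Epenthesis after each stranded consonant: /g/ → /go/, /l/ → /lo/, /ð/ → /ðɔ/, /ʔ/ → /ʔɔ/.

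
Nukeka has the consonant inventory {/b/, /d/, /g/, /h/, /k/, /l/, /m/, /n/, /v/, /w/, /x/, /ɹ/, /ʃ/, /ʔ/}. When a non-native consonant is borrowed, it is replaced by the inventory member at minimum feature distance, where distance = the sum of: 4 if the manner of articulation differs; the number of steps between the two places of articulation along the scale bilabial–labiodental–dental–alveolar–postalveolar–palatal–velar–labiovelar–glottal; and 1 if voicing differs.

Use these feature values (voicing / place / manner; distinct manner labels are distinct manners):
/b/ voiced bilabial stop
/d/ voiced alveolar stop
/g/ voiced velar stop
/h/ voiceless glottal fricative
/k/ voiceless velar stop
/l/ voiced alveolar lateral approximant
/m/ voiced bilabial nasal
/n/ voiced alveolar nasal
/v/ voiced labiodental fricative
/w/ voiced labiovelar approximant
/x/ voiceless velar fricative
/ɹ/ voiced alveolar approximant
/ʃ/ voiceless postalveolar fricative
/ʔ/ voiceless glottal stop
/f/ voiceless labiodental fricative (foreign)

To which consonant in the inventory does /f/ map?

/v/ is closest: same manner (fricative), place distance 0 (labiodental→labiodental), voicing differs (+1); total 1. Next closest is /ʃ/ at distance 3.

v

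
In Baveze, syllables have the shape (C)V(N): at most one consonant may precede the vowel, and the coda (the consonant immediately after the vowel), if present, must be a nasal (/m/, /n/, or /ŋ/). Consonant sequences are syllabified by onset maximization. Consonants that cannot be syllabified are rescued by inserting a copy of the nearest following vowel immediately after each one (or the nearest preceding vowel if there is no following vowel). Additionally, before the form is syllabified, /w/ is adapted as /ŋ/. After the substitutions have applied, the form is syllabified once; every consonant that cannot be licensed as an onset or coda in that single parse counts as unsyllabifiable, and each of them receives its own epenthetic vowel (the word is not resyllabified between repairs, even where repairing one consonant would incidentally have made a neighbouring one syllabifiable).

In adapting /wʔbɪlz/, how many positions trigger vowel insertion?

After substitution the input is /ŋʔbɪlz/.
The unsyllabifiable consonants are /ŋ/, /ʔ/, /l/, /z/; each receives one epenthetic vowel.

4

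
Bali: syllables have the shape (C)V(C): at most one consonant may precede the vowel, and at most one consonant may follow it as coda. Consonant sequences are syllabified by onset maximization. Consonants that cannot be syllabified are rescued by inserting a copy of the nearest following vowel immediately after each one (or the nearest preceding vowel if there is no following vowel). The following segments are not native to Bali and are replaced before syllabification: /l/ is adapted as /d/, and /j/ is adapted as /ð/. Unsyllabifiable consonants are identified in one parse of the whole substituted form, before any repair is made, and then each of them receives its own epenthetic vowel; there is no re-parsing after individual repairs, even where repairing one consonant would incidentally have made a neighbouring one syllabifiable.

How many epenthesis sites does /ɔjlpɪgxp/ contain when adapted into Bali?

After substitution the input is /ɔðdpɪgxp/.
The unsyllabifiable consonants are /d/, /x/, /p/; each receives one epenthetic vowel.

3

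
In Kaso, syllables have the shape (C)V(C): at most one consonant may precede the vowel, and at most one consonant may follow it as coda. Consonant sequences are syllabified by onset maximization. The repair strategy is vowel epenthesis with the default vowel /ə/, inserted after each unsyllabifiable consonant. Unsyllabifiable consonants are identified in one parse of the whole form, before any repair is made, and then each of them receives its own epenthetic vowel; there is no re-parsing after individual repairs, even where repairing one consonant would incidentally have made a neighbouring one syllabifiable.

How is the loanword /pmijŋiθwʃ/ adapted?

The consonants /p/, /w/, /ʃ/ cannot be parsed into a legal (C)V(C) syllable (at most one coda consonant is licensed; onsets are limited to one consonant).
Epenthesis after each stranded consonant: /p/ → /pə/, /w/ → /wə/, /ʃ/ → /ʃə/.

pəmijŋiθwəʃə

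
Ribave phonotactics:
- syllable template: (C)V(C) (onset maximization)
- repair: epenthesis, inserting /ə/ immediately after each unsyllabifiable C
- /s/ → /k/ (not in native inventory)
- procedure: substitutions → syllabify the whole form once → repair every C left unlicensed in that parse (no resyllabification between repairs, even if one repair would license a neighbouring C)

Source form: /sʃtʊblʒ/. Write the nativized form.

Substitution: /s/ → /k/, giving /kʃtʊblʒ/.
The consonants /k/, /ʃ/, /l/, /ʒ/ cannot be parsed into a legal (C)V(C) syllable (at most one coda consonant is licensed; onsets are limited to one consonant).
Epenthesis after each stranded consonant: /k/ → /kə/, /ʃ/ → /ʃə/, /l/ → /lə/, /ʒ/ → /ʒə/.

kəʃətʊbləʒə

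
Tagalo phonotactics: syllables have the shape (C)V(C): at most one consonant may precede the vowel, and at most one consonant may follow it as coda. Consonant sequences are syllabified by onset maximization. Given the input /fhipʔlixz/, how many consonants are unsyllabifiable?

The consonants /f/, /ʔ/, /z/ cannot be parsed into a legal (C)V(C) syllable (at most one coda consonant is licensed; onsets are limited to one consonant).

3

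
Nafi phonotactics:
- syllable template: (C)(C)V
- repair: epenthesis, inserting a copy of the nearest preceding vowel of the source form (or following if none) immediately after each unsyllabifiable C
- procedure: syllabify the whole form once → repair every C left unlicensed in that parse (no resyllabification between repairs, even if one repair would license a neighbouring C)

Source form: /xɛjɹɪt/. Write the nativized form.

Under (C)(C)V, the unsyllabifiable consonants are /t/ (no codas are permitted; onsets may contain at most 2 consonants).
Each unlicensed consonant becomes the onset of a new syllable: /t/ → /tɪ/.

xɛjɹɪtɪ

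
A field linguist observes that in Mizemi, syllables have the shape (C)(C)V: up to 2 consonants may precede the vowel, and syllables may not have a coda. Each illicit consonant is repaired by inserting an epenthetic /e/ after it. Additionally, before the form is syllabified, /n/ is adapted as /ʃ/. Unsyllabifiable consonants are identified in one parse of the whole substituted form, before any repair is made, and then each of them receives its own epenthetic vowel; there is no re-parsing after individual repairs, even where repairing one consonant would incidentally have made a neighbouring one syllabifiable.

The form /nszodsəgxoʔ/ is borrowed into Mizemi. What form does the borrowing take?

Substitution: /n/ → /ʃ/, giving /ʃszodsəgxoʔ/.
Under (C)(C)V, the unsyllabifiable consonants are /ʃ/, /ʔ/ (no codas are permitted; onsets may contain at most 2 consonants).
Epenthesis after each stranded consonant: /ʃ/ → /ʃe/, /ʔ/ → /ʔe/.

ʃeszodsəgxoʔe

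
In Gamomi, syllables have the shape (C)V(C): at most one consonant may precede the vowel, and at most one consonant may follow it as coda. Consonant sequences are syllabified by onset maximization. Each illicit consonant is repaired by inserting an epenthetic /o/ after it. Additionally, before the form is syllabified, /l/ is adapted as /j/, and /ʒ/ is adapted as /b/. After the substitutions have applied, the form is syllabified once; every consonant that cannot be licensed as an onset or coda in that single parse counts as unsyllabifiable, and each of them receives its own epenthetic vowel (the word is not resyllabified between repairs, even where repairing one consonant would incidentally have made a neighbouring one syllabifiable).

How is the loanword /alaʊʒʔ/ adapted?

ajaʊbʔo

Substitution: /l/ → /j/, /ʒ/ → /b/, giving /ajaʊbʔ/.
The consonants /ʔ/ cannot be parsed into a legal (C)V(C) syllable (at most one coda consonant is licensed; onsets are limited to one consonant).
Epenthesis after each stranded consonant: /ʔ/ → /ʔo/.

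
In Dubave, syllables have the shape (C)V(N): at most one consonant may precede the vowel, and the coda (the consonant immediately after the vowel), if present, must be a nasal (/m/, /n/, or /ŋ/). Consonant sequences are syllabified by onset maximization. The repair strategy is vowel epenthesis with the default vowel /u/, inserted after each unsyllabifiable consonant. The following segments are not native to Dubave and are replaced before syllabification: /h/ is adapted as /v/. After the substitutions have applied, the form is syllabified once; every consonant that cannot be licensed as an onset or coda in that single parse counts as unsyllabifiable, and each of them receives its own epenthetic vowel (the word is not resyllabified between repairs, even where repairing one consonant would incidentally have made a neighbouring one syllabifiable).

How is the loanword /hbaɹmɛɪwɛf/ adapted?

Substitution: /h/ → /v/, giving /vbaɹmɛɪwɛf/.
The consonants /v/, /ɹ/, /f/ cannot be parsed into a legal (C)V(N) syllable (only a nasal (/m/, /n/, or /ŋ/) is licensed in coda position; onsets are limited to one consonant).
Epenthesis after each stranded consonant: /v/ → /vu/, /ɹ/ → /ɹu/, /f/ → /fu/.

vubaɹumɛɪwɛfu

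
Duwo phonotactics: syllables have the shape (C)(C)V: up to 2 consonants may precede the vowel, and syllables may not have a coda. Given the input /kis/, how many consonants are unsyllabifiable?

1

The consonants /s/ cannot be parsed into a legal (C)(C)V syllable (no codas are permitted; onsets may contain at most 2 consonants).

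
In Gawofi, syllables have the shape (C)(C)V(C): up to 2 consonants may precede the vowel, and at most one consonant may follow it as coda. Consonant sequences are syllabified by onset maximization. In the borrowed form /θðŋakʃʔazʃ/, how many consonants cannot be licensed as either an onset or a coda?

2

The consonants /θ/, /ʃ/ cannot be parsed into a legal (C)(C)V(C) syllable (at most one coda consonant is licensed; onsets may contain at most 2 consonants).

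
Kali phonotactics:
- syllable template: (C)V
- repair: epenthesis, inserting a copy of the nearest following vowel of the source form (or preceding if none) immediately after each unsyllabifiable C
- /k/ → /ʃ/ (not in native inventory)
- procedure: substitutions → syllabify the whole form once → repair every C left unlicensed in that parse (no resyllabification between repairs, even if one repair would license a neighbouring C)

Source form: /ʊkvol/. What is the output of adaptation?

Substitution: /k/ → /ʃ/, giving /ʊʃvol/.
The consonants /ʃ/, /l/ cannot be parsed into a legal (C)V syllable (no codas are permitted; onsets are limited to one consonant).
Epenthesis after each stranded consonant: /ʃ/ → /ʃo/, /l/ → /lo/.

ʊʃovolo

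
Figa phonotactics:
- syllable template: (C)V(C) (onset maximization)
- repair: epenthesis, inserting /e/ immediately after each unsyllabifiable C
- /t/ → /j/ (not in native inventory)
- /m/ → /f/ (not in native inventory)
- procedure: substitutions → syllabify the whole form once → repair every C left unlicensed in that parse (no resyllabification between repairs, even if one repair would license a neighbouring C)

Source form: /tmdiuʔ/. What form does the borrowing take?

Substitution: /t/ → /j/, /m/ → /f/, giving /jfdiuʔ/.
Syllabifying with onset maximization leaves /j/, /f/ stranded (at most one coda consonant is licensed; onsets are limited to one consonant).
Epenthesis after each stranded consonant: /j/ → /je/, /f/ → /fe/.

jefediuʔ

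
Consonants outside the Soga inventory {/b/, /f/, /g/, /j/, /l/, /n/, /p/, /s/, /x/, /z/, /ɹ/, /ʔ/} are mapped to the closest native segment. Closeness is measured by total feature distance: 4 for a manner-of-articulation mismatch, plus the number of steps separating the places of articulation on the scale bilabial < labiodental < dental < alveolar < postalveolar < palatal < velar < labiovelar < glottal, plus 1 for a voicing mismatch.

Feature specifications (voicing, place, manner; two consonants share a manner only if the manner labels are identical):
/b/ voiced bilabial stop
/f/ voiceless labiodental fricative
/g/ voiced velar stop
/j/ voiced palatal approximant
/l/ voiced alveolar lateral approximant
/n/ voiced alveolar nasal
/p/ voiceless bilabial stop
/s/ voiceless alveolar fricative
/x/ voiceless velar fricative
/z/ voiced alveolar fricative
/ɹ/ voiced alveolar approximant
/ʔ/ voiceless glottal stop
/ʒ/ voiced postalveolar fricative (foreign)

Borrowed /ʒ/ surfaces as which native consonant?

/z/ is closest: same manner (fricative), place distance 1 (postalveolar→alveolar), same voicing; total 1. Next closest is /s/ at distance 2.

z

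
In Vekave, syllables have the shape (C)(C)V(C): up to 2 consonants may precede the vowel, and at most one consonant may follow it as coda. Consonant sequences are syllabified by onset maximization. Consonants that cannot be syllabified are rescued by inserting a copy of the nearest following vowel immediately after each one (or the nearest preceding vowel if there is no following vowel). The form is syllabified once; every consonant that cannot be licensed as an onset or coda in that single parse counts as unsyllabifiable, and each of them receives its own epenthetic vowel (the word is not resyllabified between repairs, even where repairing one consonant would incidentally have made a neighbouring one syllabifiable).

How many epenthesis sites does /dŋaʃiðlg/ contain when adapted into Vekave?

The unsyllabifiable consonants are /l/, /g/; each receives one epenthetic vowel.

2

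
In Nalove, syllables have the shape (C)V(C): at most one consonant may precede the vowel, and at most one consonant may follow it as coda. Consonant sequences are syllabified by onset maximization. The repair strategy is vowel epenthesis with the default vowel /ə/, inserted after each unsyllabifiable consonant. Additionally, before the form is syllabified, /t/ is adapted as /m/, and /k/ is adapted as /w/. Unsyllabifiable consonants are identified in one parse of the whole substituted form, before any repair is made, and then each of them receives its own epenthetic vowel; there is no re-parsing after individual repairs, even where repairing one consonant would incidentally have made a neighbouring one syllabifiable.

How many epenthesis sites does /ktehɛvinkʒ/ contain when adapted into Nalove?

After substitution the input is /wmehɛvinwʒ/.
The unsyllabifiable consonants are /w/, /w/, /ʒ/; each receives one epenthetic vowel.

3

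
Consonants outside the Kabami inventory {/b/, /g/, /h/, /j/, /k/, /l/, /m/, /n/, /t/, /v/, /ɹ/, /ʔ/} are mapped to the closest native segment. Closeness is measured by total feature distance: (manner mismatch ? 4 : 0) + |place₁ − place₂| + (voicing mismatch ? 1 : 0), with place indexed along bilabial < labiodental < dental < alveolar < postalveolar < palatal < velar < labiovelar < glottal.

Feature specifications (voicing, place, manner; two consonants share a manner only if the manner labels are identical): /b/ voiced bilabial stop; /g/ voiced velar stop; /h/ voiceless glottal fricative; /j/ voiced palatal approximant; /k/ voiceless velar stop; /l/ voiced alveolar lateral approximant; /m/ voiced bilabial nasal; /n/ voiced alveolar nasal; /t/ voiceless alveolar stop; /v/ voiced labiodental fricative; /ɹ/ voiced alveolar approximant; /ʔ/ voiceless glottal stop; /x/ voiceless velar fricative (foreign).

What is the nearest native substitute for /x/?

h

/h/ is closest: same manner (fricative), place distance 2 (velar→glottal), same voicing; total 2. Next closest is /k/ at distance 4.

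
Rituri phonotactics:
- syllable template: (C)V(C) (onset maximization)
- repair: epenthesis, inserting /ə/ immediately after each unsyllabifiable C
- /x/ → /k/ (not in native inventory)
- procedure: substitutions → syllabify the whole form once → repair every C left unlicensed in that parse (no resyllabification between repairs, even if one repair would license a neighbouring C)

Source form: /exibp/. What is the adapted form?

ekibpə

Substitution: /x/ → /k/, giving /ekibp/.
Syllabifying with onset maximization leaves /p/ stranded (at most one coda consonant is licensed; onsets are limited to one consonant).
Inserting the epenthetic vowel yields /p/ → /pə/.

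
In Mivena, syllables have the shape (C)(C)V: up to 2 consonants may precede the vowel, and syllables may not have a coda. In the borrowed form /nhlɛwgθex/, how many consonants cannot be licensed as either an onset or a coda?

Syllabifying with onset maximization leaves /n/, /w/, /x/ stranded (no codas are permitted; onsets may contain at most 2 consonants).

3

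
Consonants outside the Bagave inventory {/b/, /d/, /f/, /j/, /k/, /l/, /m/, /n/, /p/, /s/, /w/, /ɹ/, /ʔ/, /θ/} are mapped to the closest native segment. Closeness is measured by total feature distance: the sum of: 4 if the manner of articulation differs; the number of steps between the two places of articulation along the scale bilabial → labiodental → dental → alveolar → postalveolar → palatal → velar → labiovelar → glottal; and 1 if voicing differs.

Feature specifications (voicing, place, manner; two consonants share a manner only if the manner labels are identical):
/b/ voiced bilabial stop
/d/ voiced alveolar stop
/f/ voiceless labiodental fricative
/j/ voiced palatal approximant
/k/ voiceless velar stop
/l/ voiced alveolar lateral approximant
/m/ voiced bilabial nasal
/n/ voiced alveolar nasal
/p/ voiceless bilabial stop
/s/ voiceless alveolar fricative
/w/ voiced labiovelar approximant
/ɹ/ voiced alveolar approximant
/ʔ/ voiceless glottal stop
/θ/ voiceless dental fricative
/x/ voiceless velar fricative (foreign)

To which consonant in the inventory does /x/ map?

s

/s/ is closest: same manner (fricative), place distance 3 (velar→alveolar), same voicing; total 3. Next closest is /k/ at distance 4.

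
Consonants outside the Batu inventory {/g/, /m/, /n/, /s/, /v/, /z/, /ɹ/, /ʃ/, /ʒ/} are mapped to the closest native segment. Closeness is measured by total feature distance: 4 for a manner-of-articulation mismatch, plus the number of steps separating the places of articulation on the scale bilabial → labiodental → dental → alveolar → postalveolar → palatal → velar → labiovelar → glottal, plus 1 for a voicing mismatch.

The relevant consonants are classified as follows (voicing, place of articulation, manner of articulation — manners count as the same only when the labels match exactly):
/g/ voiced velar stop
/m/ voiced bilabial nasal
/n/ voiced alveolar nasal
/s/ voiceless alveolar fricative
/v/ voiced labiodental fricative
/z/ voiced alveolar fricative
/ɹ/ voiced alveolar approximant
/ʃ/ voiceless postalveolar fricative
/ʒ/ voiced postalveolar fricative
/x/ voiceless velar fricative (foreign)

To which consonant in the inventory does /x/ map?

/ʃ/ is closest: same manner (fricative), place distance 2 (velar→postalveolar), same voicing; total 2. Next closest is /s/ at distance 3.

ʃ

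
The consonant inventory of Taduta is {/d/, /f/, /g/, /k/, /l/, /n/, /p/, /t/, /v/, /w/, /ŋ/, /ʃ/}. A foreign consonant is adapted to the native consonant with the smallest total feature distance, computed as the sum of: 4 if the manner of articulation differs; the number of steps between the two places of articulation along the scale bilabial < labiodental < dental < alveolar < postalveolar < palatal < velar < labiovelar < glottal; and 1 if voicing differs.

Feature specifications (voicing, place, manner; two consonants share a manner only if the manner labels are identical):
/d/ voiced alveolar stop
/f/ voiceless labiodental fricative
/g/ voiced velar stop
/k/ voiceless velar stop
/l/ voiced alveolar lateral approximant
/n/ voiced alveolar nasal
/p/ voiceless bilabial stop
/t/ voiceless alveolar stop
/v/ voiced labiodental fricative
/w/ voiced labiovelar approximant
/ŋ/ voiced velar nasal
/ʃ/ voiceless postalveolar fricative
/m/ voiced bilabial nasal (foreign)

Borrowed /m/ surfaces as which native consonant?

/n/ is closest: same manner (nasal), place distance 3 (bilabial→alveolar), same voicing; total 3. Next closest is /p/ at distance 5.

n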